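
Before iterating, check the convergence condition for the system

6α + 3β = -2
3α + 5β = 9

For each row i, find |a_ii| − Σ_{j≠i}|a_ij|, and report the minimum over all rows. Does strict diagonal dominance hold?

row 1: |6| − (3) = 3
row 2: |5| − (3) = 2
minimum over rows = 2 → strictly diagonally dominant (convergence guaranteed)

2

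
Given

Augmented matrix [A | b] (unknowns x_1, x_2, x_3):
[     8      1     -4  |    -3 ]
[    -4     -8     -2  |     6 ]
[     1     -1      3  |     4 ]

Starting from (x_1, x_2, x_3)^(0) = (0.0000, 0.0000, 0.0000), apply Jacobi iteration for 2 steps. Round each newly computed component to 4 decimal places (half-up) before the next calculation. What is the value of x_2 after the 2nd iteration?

-0.8958

Iteration 1:
  x_1 = (-3 - (1)·0.0000 - (-4)·0.0000) / (8) = -0.3750
  x_2 = (6 - (-4)·0.0000 - (-2)·0.0000) / (-8) = -0.7500
  x_3 = (4 - (1)·0.0000 - (-1)·0.0000) / (3) = 1.3333
Iteration 2:
  x_1 = (-3 - (1)·-0.7500 - (-4)·1.3333) / (8) = 0.3854
  x_2 = (6 - (-4)·-0.3750 - (-2)·1.3333) / (-8) = -0.8958
  x_3 = (4 - (1)·-0.3750 - (-1)·-0.7500) / (3) = 1.2083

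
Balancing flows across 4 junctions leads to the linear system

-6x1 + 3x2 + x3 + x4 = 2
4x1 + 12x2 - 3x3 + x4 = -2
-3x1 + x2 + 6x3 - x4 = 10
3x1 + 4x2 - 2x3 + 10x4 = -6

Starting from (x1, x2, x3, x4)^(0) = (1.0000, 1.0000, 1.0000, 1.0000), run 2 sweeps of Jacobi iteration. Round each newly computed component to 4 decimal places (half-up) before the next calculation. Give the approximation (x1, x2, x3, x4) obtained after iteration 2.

(-0.3222, 0.3000, 1.7889, -0.1833)

Iteration 1:
  x1 = (2 - (3)·1.0000 - (1)·1.0000 - (1)·1.0000) / (-6) = 0.5000
  x2 = (-2 - (4)·1.0000 - (-3)·1.0000 - (1)·1.0000) / (12) = -0.3333
  x3 = (10 - (-3)·1.0000 - (1)·1.0000 - (-1)·1.0000) / (6) = 2.1667
  x4 = (-6 - (3)·1.0000 - (4)·1.0000 - (-2)·1.0000) / (10) = -1.1000
Iteration 2:
  x1 = (2 - (3)·-0.3333 - (1)·2.1667 - (1)·-1.1000) / (-6) = -0.3222
  x2 = (-2 - (4)·0.5000 - (-3)·2.1667 - (1)·-1.1000) / (12) = 0.3000
  x3 = (10 - (-3)·0.5000 - (1)·-0.3333 - (-1)·-1.1000) / (6) = 1.7889
  x4 = (-6 - (3)·0.5000 - (4)·-0.3333 - (-2)·2.1667) / (10) = -0.1833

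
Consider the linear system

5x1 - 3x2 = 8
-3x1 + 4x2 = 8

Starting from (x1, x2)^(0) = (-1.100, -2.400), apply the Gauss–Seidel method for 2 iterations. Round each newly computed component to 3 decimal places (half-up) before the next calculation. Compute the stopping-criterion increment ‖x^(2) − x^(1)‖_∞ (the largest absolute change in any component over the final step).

2.712

Iteration 1:
  x1 = (8 - (-3)·-2.400) / (5) = 0.160
  x2 = (8 - (-3)·0.160) / (4) = 2.120
Iteration 2:
  x1 = (8 - (-3)·2.120) / (5) = 2.872
  x2 = (8 - (-3)·2.872) / (4) = 4.154
Change: (2.712, 2.034) → max |·| = 2.712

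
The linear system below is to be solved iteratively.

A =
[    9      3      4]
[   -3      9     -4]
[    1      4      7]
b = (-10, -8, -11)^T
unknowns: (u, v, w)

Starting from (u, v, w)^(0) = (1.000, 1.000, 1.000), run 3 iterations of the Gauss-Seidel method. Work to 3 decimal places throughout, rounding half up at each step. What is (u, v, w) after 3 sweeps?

(-0.334, -1.329, -0.764)

Iteration 1:
  u = (-10 - (3)·1.000 - (4)·1.000) / (9) = -1.889
  v = (-8 - (-3)·-1.889 - (-4)·1.000) / (9) = -1.074
  w = (-11 - (1)·-1.889 - (4)·-1.074) / (7) = -0.688
Iteration 2:
  u = (-10 - (3)·-1.074 - (4)·-0.688) / (9) = -0.447
  v = (-8 - (-3)·-0.447 - (-4)·-0.688) / (9) = -1.344
  w = (-11 - (1)·-0.447 - (4)·-1.344) / (7) = -0.740
Iteration 3:
  u = (-10 - (3)·-1.344 - (4)·-0.740) / (9) = -0.334
  v = (-8 - (-3)·-0.334 - (-4)·-0.740) / (9) = -1.329
  w = (-11 - (1)·-0.334 - (4)·-1.329) / (7) = -0.764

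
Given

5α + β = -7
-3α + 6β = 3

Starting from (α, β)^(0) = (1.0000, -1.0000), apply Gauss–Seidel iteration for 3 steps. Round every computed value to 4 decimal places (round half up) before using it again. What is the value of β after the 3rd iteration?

Iteration 1:
  α = (-7 - (1)·-1.0000) / (5) = -1.2000
  β = (3 - (-3)·-1.2000) / (6) = -0.1000
Iteration 2:
  α = (-7 - (1)·-0.1000) / (5) = -1.3800
  β = (3 - (-3)·-1.3800) / (6) = -0.1900
Iteration 3:
  α = (-7 - (1)·-0.1900) / (5) = -1.3620
  β = (3 - (-3)·-1.3620) / (6) = -0.1810

-0.1810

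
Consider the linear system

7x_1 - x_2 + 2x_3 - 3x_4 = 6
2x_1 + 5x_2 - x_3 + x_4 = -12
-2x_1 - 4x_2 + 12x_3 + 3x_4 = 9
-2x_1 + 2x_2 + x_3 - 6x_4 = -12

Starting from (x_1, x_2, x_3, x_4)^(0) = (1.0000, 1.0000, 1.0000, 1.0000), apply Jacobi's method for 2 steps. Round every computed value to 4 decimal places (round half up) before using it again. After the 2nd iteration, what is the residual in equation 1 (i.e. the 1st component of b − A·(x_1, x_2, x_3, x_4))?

Iteration 1:
  x_1 = (6 - (-1)·1.0000 - (2)·1.0000 - (-3)·1.0000) / (7) = 1.1429
  x_2 = (-12 - (2)·1.0000 - (-1)·1.0000 - (1)·1.0000) / (5) = -2.8000
  x_3 = (9 - (-2)·1.0000 - (-4)·1.0000 - (3)·1.0000) / (12) = 1.0000
  x_4 = (-12 - (-2)·1.0000 - (2)·1.0000 - (1)·1.0000) / (-6) = 2.1667
Iteration 2:
  x_1 = (6 - (-1)·-2.8000 - (2)·1.0000 - (-3)·2.1667) / (7) = 1.1000
  x_2 = (-12 - (2)·1.1429 - (-1)·1.0000 - (1)·2.1667) / (5) = -3.0905
  x_3 = (9 - (-2)·1.1429 - (-4)·-2.8000 - (3)·2.1667) / (12) = -0.5345
  x_4 = (-12 - (-2)·1.1429 - (2)·-2.8000 - (1)·1.0000) / (-6) = 0.8524
Residual b − A·x = (-1.1643, -0.1344, 2.6948, 2.0299)

-1.1643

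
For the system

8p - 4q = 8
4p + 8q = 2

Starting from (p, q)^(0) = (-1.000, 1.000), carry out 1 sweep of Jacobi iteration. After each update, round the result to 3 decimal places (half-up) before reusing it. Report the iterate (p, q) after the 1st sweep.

(1.500, 0.750)

Iteration 1:
  p = (8 - (-4)·1.000) / (8) = 1.500
  q = (2 - (4)·-1.000) / (8) = 0.750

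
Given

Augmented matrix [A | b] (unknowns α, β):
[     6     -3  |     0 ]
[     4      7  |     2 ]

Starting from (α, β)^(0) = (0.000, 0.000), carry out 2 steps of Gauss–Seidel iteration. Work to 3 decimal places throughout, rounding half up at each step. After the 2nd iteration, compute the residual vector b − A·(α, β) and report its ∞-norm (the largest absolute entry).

Iteration 1:
  α = (0 - (-3)·0.000) / (6) = 0.000
  β = (2 - (4)·0.000) / (7) = 0.286
Iteration 2:
  α = (0 - (-3)·0.286) / (6) = 0.143
  β = (2 - (4)·0.143) / (7) = 0.204
Residual b − A·x = (-0.246, 0.000); ∞-norm = 0.246

0.246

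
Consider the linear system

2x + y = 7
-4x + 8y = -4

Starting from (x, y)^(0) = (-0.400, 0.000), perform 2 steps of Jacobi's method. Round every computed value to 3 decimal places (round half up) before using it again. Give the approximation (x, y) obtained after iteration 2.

(3.850, 1.250)

Iteration 1:
  x = (7 - (1)·0.000) / (2) = 3.500
  y = (-4 - (-4)·-0.400) / (8) = -0.700
Iteration 2:
  x = (7 - (1)·-0.700) / (2) = 3.850
  y = (-4 - (-4)·3.500) / (8) = 1.250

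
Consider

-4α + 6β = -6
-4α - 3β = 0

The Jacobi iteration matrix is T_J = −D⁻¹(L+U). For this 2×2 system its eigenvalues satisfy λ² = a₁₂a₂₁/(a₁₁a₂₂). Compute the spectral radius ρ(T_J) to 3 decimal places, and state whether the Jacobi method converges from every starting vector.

a₁₂a₂₁/(a₁₁a₂₂) = (6)·(-4) / ((-4)·(-3)) = -2.000000
ρ = √|-2.000000| = √2.000000 = 1.414
ρ > 1, so Jacobi diverges

1.414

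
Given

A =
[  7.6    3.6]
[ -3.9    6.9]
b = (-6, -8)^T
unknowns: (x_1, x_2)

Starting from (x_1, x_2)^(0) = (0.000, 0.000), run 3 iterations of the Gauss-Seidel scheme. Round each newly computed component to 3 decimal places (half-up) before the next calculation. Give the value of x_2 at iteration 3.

Iteration 1:
  x_1 = (-6 - (3.6)·0.000) / (7.6) = -0.789
  x_2 = (-8 - (-3.9)·-0.789) / (6.9) = -1.605
Iteration 2:
  x_1 = (-6 - (3.6)·-1.605) / (7.6) = -0.029
  x_2 = (-8 - (-3.9)·-0.029) / (6.9) = -1.176
Iteration 3:
  x_1 = (-6 - (3.6)·-1.176) / (7.6) = -0.232
  x_2 = (-8 - (-3.9)·-0.232) / (6.9) = -1.291

-1.291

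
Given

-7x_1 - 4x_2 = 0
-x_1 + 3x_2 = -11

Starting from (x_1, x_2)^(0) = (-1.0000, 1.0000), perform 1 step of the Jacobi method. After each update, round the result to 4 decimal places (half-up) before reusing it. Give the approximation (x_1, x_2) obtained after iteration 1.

Iteration 1:
  x_1 = (0 - (-4)·1.0000) / (-7) = -0.5714
  x_2 = (-11 - (-1)·-1.0000) / (3) = -4.0000

(-0.5714, -4.0000)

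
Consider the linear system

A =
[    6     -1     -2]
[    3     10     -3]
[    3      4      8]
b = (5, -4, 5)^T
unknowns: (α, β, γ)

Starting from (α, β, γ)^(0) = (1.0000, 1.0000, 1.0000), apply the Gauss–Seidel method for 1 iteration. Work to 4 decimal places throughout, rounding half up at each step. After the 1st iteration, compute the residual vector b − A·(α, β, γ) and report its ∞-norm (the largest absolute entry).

2.7498

Iteration 1:
  α = (5 - (-1)·1.0000 - (-2)·1.0000) / (6) = 1.3333
  β = (-4 - (3)·1.3333 - (-3)·1.0000) / (10) = -0.5000
  γ = (5 - (3)·1.3333 - (4)·-0.5000) / (8) = 0.3750
Residual b − A·x = (-2.7498, -1.8749, 0.0001); ∞-norm = 2.7498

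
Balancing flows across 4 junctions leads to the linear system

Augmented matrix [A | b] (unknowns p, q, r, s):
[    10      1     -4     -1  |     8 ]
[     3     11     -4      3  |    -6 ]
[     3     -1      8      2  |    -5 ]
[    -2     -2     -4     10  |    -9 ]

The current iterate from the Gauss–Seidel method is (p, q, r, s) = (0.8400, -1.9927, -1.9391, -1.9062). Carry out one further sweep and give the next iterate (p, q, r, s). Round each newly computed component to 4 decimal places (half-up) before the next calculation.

(0.0330, -0.7397, -0.2533, -1.1427)

One sweep:
  p = (8 - (1)·-1.9927 - (-4)·-1.9391 - (-1)·-1.9062) / (10) = 0.0330
  q = (-6 - (3)·0.0330 - (-4)·-1.9391 - (3)·-1.9062) / (11) = -0.7397
  r = (-5 - (3)·0.0330 - (-1)·-0.7397 - (2)·-1.9062) / (8) = -0.2533
  s = (-9 - (-2)·0.0330 - (-2)·-0.7397 - (-4)·-0.2533) / (10) = -1.1427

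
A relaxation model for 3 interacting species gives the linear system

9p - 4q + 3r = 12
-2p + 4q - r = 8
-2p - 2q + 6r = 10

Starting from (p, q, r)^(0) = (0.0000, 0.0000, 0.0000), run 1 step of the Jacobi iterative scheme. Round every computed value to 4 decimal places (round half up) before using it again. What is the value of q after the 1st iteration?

Iteration 1:
  p = (12 - (-4)·0.0000 - (3)·0.0000) / (9) = 1.3333
  q = (8 - (-2)·0.0000 - (-1)·0.0000) / (4) = 2.0000
  r = (10 - (-2)·0.0000 - (-2)·0.0000) / (6) = 1.6667

2.0000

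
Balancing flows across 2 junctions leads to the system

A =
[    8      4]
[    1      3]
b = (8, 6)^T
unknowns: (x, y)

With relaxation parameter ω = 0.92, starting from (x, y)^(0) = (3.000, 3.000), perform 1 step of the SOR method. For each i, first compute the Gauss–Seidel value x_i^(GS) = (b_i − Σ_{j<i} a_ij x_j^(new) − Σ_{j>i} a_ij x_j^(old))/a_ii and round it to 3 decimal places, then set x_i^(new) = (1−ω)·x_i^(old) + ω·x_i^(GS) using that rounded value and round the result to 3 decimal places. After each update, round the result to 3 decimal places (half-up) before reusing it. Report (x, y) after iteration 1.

Iteration 1:
  x: GS value = (8 - (4)·3.000) / (8) = -0.500;  x ← (1−ω)·3.000 + ω·-0.500 = -0.220
  y: GS value = (6 - (1)·-0.220) / (3) = 2.073;  y ← (1−ω)·3.000 + ω·2.073 = 2.147

(-0.220, 2.147)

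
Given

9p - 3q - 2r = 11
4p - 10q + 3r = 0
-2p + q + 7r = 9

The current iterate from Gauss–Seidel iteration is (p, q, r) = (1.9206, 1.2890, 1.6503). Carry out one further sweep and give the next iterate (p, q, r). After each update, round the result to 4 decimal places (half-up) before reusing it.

One sweep:
  p = (11 - (-3)·1.2890 - (-2)·1.6503) / (9) = 2.0186
  q = (0 - (4)·2.0186 - (3)·1.6503) / (-10) = 1.3025
  r = (9 - (-2)·2.0186 - (1)·1.3025) / (7) = 1.6764

(2.0186, 1.3025, 1.6764)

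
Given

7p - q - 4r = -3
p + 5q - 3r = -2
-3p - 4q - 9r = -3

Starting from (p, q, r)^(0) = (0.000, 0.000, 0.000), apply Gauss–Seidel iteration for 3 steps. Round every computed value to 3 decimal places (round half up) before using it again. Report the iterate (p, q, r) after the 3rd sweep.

Iteration 1:
  p = (-3 - (-1)·0.000 - (-4)·0.000) / (7) = -0.429
  q = (-2 - (1)·-0.429 - (-3)·0.000) / (5) = -0.314
  r = (-3 - (-3)·-0.429 - (-4)·-0.314) / (-9) = 0.616
Iteration 2:
  p = (-3 - (-1)·-0.314 - (-4)·0.616) / (7) = -0.121
  q = (-2 - (1)·-0.121 - (-3)·0.616) / (5) = -0.006
  r = (-3 - (-3)·-0.121 - (-4)·-0.006) / (-9) = 0.376
Iteration 3:
  p = (-3 - (-1)·-0.006 - (-4)·0.376) / (7) = -0.215
  q = (-2 - (1)·-0.215 - (-3)·0.376) / (5) = -0.131
  r = (-3 - (-3)·-0.215 - (-4)·-0.131) / (-9) = 0.463

(-0.215, -0.131, 0.463)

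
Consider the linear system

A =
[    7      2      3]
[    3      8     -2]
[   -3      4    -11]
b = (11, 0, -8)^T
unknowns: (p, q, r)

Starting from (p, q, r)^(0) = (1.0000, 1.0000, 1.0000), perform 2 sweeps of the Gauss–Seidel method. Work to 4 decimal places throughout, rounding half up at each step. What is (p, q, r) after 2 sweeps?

Iteration 1:
  p = (11 - (2)·1.0000 - (3)·1.0000) / (7) = 0.8571
  q = (0 - (3)·0.8571 - (-2)·1.0000) / (8) = -0.0714
  r = (-8 - (-3)·0.8571 - (4)·-0.0714) / (-11) = 0.4676
Iteration 2:
  p = (11 - (2)·-0.0714 - (3)·0.4676) / (7) = 1.3914
  q = (0 - (3)·1.3914 - (-2)·0.4676) / (8) = -0.4049
  r = (-8 - (-3)·1.3914 - (4)·-0.4049) / (-11) = 0.2006

(1.3914, -0.4049, 0.2006)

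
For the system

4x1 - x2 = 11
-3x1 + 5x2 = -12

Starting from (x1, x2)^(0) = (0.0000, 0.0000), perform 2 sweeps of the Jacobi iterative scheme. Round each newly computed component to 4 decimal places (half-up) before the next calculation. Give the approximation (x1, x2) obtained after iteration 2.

(2.1500, -0.7500)

Iteration 1:
  x1 = (11 - (-1)·0.0000) / (4) = 2.7500
  x2 = (-12 - (-3)·0.0000) / (5) = -2.4000
Iteration 2:
  x1 = (11 - (-1)·-2.4000) / (4) = 2.1500
  x2 = (-12 - (-3)·2.7500) / (5) = -0.7500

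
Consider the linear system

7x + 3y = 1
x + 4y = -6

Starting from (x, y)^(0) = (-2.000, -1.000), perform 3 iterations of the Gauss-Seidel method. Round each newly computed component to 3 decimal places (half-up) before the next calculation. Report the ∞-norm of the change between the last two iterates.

Iteration 1:
  x = (1 - (3)·-1.000) / (7) = 0.571
  y = (-6 - (1)·0.571) / (4) = -1.643
Iteration 2:
  x = (1 - (3)·-1.643) / (7) = 0.847
  y = (-6 - (1)·0.847) / (4) = -1.712
Iteration 3:
  x = (1 - (3)·-1.712) / (7) = 0.877
  y = (-6 - (1)·0.877) / (4) = -1.719
Change: (0.030, -0.007) → max |·| = 0.030

0.030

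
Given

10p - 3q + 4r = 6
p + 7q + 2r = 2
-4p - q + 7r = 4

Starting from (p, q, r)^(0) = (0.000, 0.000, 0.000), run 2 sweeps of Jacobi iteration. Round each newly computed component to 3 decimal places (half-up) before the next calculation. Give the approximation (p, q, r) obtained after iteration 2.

(0.457, 0.037, 0.955)

Iteration 1:
  p = (6 - (-3)·0.000 - (4)·0.000) / (10) = 0.600
  q = (2 - (1)·0.000 - (2)·0.000) / (7) = 0.286
  r = (4 - (-4)·0.000 - (-1)·0.000) / (7) = 0.571
Iteration 2:
  p = (6 - (-3)·0.286 - (4)·0.571) / (10) = 0.457
  q = (2 - (1)·0.600 - (2)·0.571) / (7) = 0.037
  r = (4 - (-4)·0.600 - (-1)·0.286) / (7) = 0.955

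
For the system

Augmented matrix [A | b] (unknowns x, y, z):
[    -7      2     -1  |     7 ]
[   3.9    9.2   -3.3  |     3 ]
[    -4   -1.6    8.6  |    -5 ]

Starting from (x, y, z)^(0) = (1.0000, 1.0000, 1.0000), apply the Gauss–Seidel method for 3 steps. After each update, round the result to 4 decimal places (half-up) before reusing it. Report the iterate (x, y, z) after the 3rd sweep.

(-0.8017, 0.3788, -0.8838)

Iteration 1:
  x = (7 - (2)·1.0000 - (-1)·1.0000) / (-7) = -0.8571
  y = (3 - (3.9)·-0.8571 - (-3.3)·1.0000) / (9.2) = 1.0481
  z = (-5 - (-4)·-0.8571 - (-1.6)·1.0481) / (8.6) = -0.7851
Iteration 2:
  x = (7 - (2)·1.0481 - (-1)·-0.7851) / (-7) = -0.5884
  y = (3 - (3.9)·-0.5884 - (-3.3)·-0.7851) / (9.2) = 0.2939
  z = (-5 - (-4)·-0.5884 - (-1.6)·0.2939) / (8.6) = -0.8004
Iteration 3:
  x = (7 - (2)·0.2939 - (-1)·-0.8004) / (-7) = -0.8017
  y = (3 - (3.9)·-0.8017 - (-3.3)·-0.8004) / (9.2) = 0.3788
  z = (-5 - (-4)·-0.8017 - (-1.6)·0.3788) / (8.6) = -0.8838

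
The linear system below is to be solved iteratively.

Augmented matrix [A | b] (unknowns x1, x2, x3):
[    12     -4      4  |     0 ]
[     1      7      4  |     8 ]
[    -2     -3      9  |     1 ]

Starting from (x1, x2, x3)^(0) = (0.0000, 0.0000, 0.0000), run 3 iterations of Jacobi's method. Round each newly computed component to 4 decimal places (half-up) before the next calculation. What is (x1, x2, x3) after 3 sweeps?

(0.1958, 0.8125, 0.5473)

Iteration 1:
  x1 = (0 - (-4)·0.0000 - (4)·0.0000) / (12) = 0.0000
  x2 = (8 - (1)·0.0000 - (4)·0.0000) / (7) = 1.1429
  x3 = (1 - (-2)·0.0000 - (-3)·0.0000) / (9) = 0.1111
Iteration 2:
  x1 = (0 - (-4)·1.1429 - (4)·0.1111) / (12) = 0.3439
  x2 = (8 - (1)·0.0000 - (4)·0.1111) / (7) = 1.0794
  x3 = (1 - (-2)·0.0000 - (-3)·1.1429) / (9) = 0.4921
Iteration 3:
  x1 = (0 - (-4)·1.0794 - (4)·0.4921) / (12) = 0.1958
  x2 = (8 - (1)·0.3439 - (4)·0.4921) / (7) = 0.8125
  x3 = (1 - (-2)·0.3439 - (-3)·1.0794) / (9) = 0.5473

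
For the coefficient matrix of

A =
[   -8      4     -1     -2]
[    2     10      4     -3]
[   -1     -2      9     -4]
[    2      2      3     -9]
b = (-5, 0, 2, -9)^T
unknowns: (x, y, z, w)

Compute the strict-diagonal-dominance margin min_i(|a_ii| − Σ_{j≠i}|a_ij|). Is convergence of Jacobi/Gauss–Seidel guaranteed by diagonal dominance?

1

row 1: |-8| − (4+1+2) = 1
row 2: |10| − (2+4+3) = 1
row 3: |9| − (1+2+4) = 2
row 4: |-9| − (2+2+3) = 2
minimum over rows = 1 → strictly diagonally dominant (convergence guaranteed)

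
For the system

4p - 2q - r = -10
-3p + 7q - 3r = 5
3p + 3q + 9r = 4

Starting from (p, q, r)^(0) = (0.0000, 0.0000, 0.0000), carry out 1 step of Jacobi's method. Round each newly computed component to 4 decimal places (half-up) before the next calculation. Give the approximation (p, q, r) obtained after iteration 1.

(-2.5000, 0.7143, 0.4444)

Iteration 1:
  p = (-10 - (-2)·0.0000 - (-1)·0.0000) / (4) = -2.5000
  q = (5 - (-3)·0.0000 - (-3)·0.0000) / (7) = 0.7143
  r = (4 - (3)·0.0000 - (3)·0.0000) / (9) = 0.4444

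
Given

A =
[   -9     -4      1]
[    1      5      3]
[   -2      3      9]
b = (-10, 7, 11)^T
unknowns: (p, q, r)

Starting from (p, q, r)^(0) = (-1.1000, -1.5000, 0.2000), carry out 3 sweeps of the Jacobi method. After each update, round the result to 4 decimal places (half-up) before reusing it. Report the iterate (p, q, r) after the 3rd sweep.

(1.1677, 0.6050, 1.3064)

Iteration 1:
  p = (-10 - (-4)·-1.5000 - (1)·0.2000) / (-9) = 1.8000
  q = (7 - (1)·-1.1000 - (3)·0.2000) / (5) = 1.5000
  r = (11 - (-2)·-1.1000 - (3)·-1.5000) / (9) = 1.4778
Iteration 2:
  p = (-10 - (-4)·1.5000 - (1)·1.4778) / (-9) = 0.6086
  q = (7 - (1)·1.8000 - (3)·1.4778) / (5) = 0.1533
  r = (11 - (-2)·1.8000 - (3)·1.5000) / (9) = 1.1222
Iteration 3:
  p = (-10 - (-4)·0.1533 - (1)·1.1222) / (-9) = 1.1677
  q = (7 - (1)·0.6086 - (3)·1.1222) / (5) = 0.6050
  r = (11 - (-2)·0.6086 - (3)·0.1533) / (9) = 1.3064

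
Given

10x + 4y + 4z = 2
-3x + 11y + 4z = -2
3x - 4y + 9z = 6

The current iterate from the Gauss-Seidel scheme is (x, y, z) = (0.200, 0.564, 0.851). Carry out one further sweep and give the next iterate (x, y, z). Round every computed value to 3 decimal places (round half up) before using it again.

(-0.366, -0.591, 0.526)

One sweep:
  x = (2 - (4)·0.564 - (4)·0.851) / (10) = -0.366
  y = (-2 - (-3)·-0.366 - (4)·0.851) / (11) = -0.591
  z = (6 - (3)·-0.366 - (-4)·-0.591) / (9) = 0.526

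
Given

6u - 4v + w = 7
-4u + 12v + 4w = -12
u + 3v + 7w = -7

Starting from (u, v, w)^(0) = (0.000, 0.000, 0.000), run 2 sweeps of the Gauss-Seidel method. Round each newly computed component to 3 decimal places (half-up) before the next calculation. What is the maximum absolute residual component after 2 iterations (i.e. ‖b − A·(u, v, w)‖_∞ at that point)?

0.921

Iteration 1:
  u = (7 - (-4)·0.000 - (1)·0.000) / (6) = 1.167
  v = (-12 - (-4)·1.167 - (4)·0.000) / (12) = -0.611
  w = (-7 - (1)·1.167 - (3)·-0.611) / (7) = -0.905
Iteration 2:
  u = (7 - (-4)·-0.611 - (1)·-0.905) / (6) = 0.910
  v = (-12 - (-4)·0.910 - (4)·-0.905) / (12) = -0.395
  w = (-7 - (1)·0.910 - (3)·-0.395) / (7) = -0.961
Residual b − A·x = (0.921, 0.224, 0.002); ∞-norm = 0.921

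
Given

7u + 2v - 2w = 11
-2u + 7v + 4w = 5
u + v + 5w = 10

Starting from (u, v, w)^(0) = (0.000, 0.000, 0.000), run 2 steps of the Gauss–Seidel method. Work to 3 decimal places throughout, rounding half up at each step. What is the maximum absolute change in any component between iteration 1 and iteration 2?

0.806

Iteration 1:
  u = (11 - (2)·0.000 - (-2)·0.000) / (7) = 1.571
  v = (5 - (-2)·1.571 - (4)·0.000) / (7) = 1.163
  w = (10 - (1)·1.571 - (1)·1.163) / (5) = 1.453
Iteration 2:
  u = (11 - (2)·1.163 - (-2)·1.453) / (7) = 1.654
  v = (5 - (-2)·1.654 - (4)·1.453) / (7) = 0.357
  w = (10 - (1)·1.654 - (1)·0.357) / (5) = 1.598
Change: (0.083, -0.806, 0.145) → max |·| = 0.806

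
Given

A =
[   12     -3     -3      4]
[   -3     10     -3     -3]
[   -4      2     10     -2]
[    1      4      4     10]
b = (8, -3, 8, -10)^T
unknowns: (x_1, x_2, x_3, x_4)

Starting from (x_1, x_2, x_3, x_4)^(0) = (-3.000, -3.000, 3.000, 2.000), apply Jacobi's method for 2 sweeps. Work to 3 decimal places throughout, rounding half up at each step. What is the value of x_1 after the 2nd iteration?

1.125

Iteration 1:
  x_1 = (8 - (-3)·-3.000 - (-3)·3.000 - (4)·2.000) / (12) = 0.000
  x_2 = (-3 - (-3)·-3.000 - (-3)·3.000 - (-3)·2.000) / (10) = 0.300
  x_3 = (8 - (-4)·-3.000 - (2)·-3.000 - (-2)·2.000) / (10) = 0.600
  x_4 = (-10 - (1)·-3.000 - (4)·-3.000 - (4)·3.000) / (10) = -0.700
Iteration 2:
  x_1 = (8 - (-3)·0.300 - (-3)·0.600 - (4)·-0.700) / (12) = 1.125
  x_2 = (-3 - (-3)·0.000 - (-3)·0.600 - (-3)·-0.700) / (10) = -0.330
  x_3 = (8 - (-4)·0.000 - (2)·0.300 - (-2)·-0.700) / (10) = 0.600
  x_4 = (-10 - (1)·0.000 - (4)·0.300 - (4)·0.600) / (10) = -1.360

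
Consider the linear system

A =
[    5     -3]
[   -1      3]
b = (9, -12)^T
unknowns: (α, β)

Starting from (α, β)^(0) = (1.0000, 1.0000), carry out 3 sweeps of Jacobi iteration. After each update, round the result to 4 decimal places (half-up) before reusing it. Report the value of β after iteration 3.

Iteration 1:
  α = (9 - (-3)·1.0000) / (5) = 2.4000
  β = (-12 - (-1)·1.0000) / (3) = -3.6667
Iteration 2:
  α = (9 - (-3)·-3.6667) / (5) = -0.4000
  β = (-12 - (-1)·2.4000) / (3) = -3.2000
Iteration 3:
  α = (9 - (-3)·-3.2000) / (5) = -0.1200
  β = (-12 - (-1)·-0.4000) / (3) = -4.1333

-4.1333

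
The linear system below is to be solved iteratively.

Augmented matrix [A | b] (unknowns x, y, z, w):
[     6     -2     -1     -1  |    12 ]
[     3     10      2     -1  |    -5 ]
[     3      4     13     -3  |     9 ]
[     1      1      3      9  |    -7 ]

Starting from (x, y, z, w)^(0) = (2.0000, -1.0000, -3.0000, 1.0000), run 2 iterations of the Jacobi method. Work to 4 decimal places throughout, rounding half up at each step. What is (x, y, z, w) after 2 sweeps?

Iteration 1:
  x = (12 - (-2)·-1.0000 - (-1)·-3.0000 - (-1)·1.0000) / (6) = 1.3333
  y = (-5 - (3)·2.0000 - (2)·-3.0000 - (-1)·1.0000) / (10) = -0.4000
  z = (9 - (3)·2.0000 - (4)·-1.0000 - (-3)·1.0000) / (13) = 0.7692
  w = (-7 - (1)·2.0000 - (1)·-1.0000 - (3)·-3.0000) / (9) = 0.1111
Iteration 2:
  x = (12 - (-2)·-0.4000 - (-1)·0.7692 - (-1)·0.1111) / (6) = 2.0134
  y = (-5 - (3)·1.3333 - (2)·0.7692 - (-1)·0.1111) / (10) = -1.0427
  z = (9 - (3)·1.3333 - (4)·-0.4000 - (-3)·0.1111) / (13) = 0.5333
  w = (-7 - (1)·1.3333 - (1)·-0.4000 - (3)·0.7692) / (9) = -1.1379

(2.0134, -1.0427, 0.5333, -1.1379)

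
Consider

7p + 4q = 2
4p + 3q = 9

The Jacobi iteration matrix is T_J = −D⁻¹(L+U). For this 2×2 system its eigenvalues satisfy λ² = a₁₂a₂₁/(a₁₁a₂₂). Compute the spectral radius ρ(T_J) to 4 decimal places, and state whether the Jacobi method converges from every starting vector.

0.8729

a₁₂a₂₁/(a₁₁a₂₂) = (4)·(4) / ((7)·(3)) = 0.761905
ρ = √|0.761905| = √0.761905 = 0.8729
ρ < 1, so Jacobi converges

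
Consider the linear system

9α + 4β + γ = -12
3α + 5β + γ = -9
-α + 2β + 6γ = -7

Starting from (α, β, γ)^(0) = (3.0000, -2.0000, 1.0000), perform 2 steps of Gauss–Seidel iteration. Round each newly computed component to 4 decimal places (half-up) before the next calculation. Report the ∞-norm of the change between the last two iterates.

0.3160

Iteration 1:
  α = (-12 - (4)·-2.0000 - (1)·1.0000) / (9) = -0.5556
  β = (-9 - (3)·-0.5556 - (1)·1.0000) / (5) = -1.6666
  γ = (-7 - (-1)·-0.5556 - (2)·-1.6666) / (6) = -0.7037
Iteration 2:
  α = (-12 - (4)·-1.6666 - (1)·-0.7037) / (9) = -0.5144
  β = (-9 - (3)·-0.5144 - (1)·-0.7037) / (5) = -1.3506
  γ = (-7 - (-1)·-0.5144 - (2)·-1.3506) / (6) = -0.8022
Change: (0.0412, 0.3160, -0.0985) → max |·| = 0.3160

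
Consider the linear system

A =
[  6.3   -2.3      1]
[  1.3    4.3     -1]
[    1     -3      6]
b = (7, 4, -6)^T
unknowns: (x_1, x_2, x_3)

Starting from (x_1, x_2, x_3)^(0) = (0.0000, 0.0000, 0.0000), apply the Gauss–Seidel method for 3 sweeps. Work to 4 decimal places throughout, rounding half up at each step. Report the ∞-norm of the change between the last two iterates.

0.0804

Iteration 1:
  x_1 = (7 - (-2.3)·0.0000 - (1)·0.0000) / (6.3) = 1.1111
  x_2 = (4 - (1.3)·1.1111 - (-1)·0.0000) / (4.3) = 0.5943
  x_3 = (-6 - (1)·1.1111 - (-3)·0.5943) / (6) = -0.8880
Iteration 2:
  x_1 = (7 - (-2.3)·0.5943 - (1)·-0.8880) / (6.3) = 1.4690
  x_2 = (4 - (1.3)·1.4690 - (-1)·-0.8880) / (4.3) = 0.2796
  x_3 = (-6 - (1)·1.4690 - (-3)·0.2796) / (6) = -1.1050
Iteration 3:
  x_1 = (7 - (-2.3)·0.2796 - (1)·-1.1050) / (6.3) = 1.3886
  x_2 = (4 - (1.3)·1.3886 - (-1)·-1.1050) / (4.3) = 0.2534
  x_3 = (-6 - (1)·1.3886 - (-3)·0.2534) / (6) = -1.1047
Change: (-0.0804, -0.0262, 0.0003) → max |·| = 0.0804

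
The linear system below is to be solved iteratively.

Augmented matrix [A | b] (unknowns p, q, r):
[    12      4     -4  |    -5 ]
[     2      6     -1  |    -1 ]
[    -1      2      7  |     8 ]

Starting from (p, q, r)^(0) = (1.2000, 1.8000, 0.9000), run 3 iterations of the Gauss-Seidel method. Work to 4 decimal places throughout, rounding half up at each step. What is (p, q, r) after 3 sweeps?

(-0.0655, 0.0393, 1.1223)

Iteration 1:
  p = (-5 - (4)·1.8000 - (-4)·0.9000) / (12) = -0.7167
  q = (-1 - (2)·-0.7167 - (-1)·0.9000) / (6) = 0.2222
  r = (8 - (-1)·-0.7167 - (2)·0.2222) / (7) = 0.9770
Iteration 2:
  p = (-5 - (4)·0.2222 - (-4)·0.9770) / (12) = -0.1651
  q = (-1 - (2)·-0.1651 - (-1)·0.9770) / (6) = 0.0512
  r = (8 - (-1)·-0.1651 - (2)·0.0512) / (7) = 1.1046
Iteration 3:
  p = (-5 - (4)·0.0512 - (-4)·1.1046) / (12) = -0.0655
  q = (-1 - (2)·-0.0655 - (-1)·1.1046) / (6) = 0.0393
  r = (8 - (-1)·-0.0655 - (2)·0.0393) / (7) = 1.1223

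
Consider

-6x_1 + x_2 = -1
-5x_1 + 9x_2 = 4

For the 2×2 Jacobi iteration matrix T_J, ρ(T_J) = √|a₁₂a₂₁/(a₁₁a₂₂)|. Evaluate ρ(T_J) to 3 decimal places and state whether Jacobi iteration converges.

a₁₂a₂₁/(a₁₁a₂₂) = (1)·(-5) / ((-6)·(9)) = 0.092593
ρ = √|0.092593| = √0.092593 = 0.304
ρ < 1, so Jacobi converges

0.304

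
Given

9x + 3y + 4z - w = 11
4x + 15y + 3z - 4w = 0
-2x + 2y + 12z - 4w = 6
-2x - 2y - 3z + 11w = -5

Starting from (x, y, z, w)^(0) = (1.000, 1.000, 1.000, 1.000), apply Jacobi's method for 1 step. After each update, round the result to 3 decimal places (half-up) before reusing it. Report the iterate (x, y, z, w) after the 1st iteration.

Iteration 1:
  x = (11 - (3)·1.000 - (4)·1.000 - (-1)·1.000) / (9) = 0.556
  y = (0 - (4)·1.000 - (3)·1.000 - (-4)·1.000) / (15) = -0.200
  z = (6 - (-2)·1.000 - (2)·1.000 - (-4)·1.000) / (12) = 0.833
  w = (-5 - (-2)·1.000 - (-2)·1.000 - (-3)·1.000) / (11) = 0.182

(0.556, -0.200, 0.833, 0.182)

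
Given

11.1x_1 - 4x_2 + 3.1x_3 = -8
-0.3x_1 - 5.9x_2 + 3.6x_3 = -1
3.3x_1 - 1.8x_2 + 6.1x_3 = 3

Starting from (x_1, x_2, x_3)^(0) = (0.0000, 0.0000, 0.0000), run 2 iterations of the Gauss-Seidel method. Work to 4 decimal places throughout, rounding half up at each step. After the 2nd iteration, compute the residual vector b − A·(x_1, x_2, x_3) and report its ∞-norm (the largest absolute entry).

1.4872

Iteration 1:
  x_1 = (-8 - (-4)·0.0000 - (3.1)·0.0000) / (11.1) = -0.7207
  x_2 = (-1 - (-0.3)·-0.7207 - (3.6)·0.0000) / (-5.9) = 0.2061
  x_3 = (3 - (3.3)·-0.7207 - (-1.8)·0.2061) / (6.1) = 0.9425
Iteration 2:
  x_1 = (-8 - (-4)·0.2061 - (3.1)·0.9425) / (11.1) = -0.9097
  x_2 = (-1 - (-0.3)·-0.9097 - (3.6)·0.9425) / (-5.9) = 0.7908
  x_3 = (3 - (3.3)·-0.9097 - (-1.8)·0.7908) / (6.1) = 1.2173
Residual b − A·x = (1.4872, -0.9895, -0.0001); ∞-norm = 1.4872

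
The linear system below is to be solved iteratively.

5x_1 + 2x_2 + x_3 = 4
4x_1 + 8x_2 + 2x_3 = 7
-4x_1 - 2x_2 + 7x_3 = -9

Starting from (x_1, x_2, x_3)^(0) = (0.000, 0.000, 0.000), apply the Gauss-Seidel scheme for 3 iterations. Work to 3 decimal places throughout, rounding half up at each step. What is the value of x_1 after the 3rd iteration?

0.663

Iteration 1:
  x_1 = (4 - (2)·0.000 - (1)·0.000) / (5) = 0.800
  x_2 = (7 - (4)·0.800 - (2)·0.000) / (8) = 0.475
  x_3 = (-9 - (-4)·0.800 - (-2)·0.475) / (7) = -0.693
Iteration 2:
  x_1 = (4 - (2)·0.475 - (1)·-0.693) / (5) = 0.749
  x_2 = (7 - (4)·0.749 - (2)·-0.693) / (8) = 0.674
  x_3 = (-9 - (-4)·0.749 - (-2)·0.674) / (7) = -0.665
Iteration 3:
  x_1 = (4 - (2)·0.674 - (1)·-0.665) / (5) = 0.663
  x_2 = (7 - (4)·0.663 - (2)·-0.665) / (8) = 0.710
  x_3 = (-9 - (-4)·0.663 - (-2)·0.710) / (7) = -0.704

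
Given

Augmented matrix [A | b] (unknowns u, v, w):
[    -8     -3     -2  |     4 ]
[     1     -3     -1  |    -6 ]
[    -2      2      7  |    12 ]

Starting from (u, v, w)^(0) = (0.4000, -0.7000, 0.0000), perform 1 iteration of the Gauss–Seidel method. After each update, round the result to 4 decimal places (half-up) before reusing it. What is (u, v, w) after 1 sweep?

(-0.2375, 1.9208, 1.0976)

Iteration 1:
  u = (4 - (-3)·-0.7000 - (-2)·0.0000) / (-8) = -0.2375
  v = (-6 - (1)·-0.2375 - (-1)·0.0000) / (-3) = 1.9208
  w = (12 - (-2)·-0.2375 - (2)·1.9208) / (7) = 1.0976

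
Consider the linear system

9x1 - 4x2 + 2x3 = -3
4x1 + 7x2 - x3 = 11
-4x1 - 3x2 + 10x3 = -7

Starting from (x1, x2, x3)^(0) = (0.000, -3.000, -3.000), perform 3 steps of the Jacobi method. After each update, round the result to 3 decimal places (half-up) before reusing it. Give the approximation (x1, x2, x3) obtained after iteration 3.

(0.686, 1.160, 0.086)

Iteration 1:
  x1 = (-3 - (-4)·-3.000 - (2)·-3.000) / (9) = -1.000
  x2 = (11 - (4)·0.000 - (-1)·-3.000) / (7) = 1.143
  x3 = (-7 - (-4)·0.000 - (-3)·-3.000) / (10) = -1.600
Iteration 2:
  x1 = (-3 - (-4)·1.143 - (2)·-1.600) / (9) = 0.530
  x2 = (11 - (4)·-1.000 - (-1)·-1.600) / (7) = 1.914
  x3 = (-7 - (-4)·-1.000 - (-3)·1.143) / (10) = -0.757
Iteration 3:
  x1 = (-3 - (-4)·1.914 - (2)·-0.757) / (9) = 0.686
  x2 = (11 - (4)·0.530 - (-1)·-0.757) / (7) = 1.160
  x3 = (-7 - (-4)·0.530 - (-3)·1.914) / (10) = 0.086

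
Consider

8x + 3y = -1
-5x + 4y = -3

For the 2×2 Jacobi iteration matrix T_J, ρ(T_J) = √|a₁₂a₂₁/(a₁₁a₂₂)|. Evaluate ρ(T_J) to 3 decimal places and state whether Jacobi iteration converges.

a₁₂a₂₁/(a₁₁a₂₂) = (3)·(-5) / ((8)·(4)) = -0.468750
ρ = √|-0.468750| = √0.468750 = 0.685
ρ < 1, so Jacobi converges

0.685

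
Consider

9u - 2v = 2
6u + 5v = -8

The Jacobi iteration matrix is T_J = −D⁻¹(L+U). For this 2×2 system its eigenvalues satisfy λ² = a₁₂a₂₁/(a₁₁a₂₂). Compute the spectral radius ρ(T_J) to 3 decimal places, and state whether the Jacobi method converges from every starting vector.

0.516

a₁₂a₂₁/(a₁₁a₂₂) = (-2)·(6) / ((9)·(5)) = -0.266667
ρ = √|-0.266667| = √0.266667 = 0.516
ρ < 1, so Jacobi converges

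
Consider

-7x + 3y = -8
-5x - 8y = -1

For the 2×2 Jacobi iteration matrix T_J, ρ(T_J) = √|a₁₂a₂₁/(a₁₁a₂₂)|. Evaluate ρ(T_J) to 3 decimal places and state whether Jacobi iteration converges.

0.518

a₁₂a₂₁/(a₁₁a₂₂) = (3)·(-5) / ((-7)·(-8)) = -0.267857
ρ = √|-0.267857| = √0.267857 = 0.518
ρ < 1, so Jacobi converges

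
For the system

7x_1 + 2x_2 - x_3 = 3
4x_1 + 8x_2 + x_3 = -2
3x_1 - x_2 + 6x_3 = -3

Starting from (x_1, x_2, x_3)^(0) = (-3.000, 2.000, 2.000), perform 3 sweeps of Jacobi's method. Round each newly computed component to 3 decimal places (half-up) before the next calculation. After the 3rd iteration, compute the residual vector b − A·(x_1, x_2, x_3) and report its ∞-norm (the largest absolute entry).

0.586

Iteration 1:
  x_1 = (3 - (2)·2.000 - (-1)·2.000) / (7) = 0.143
  x_2 = (-2 - (4)·-3.000 - (1)·2.000) / (8) = 1.000
  x_3 = (-3 - (3)·-3.000 - (-1)·2.000) / (6) = 1.333
Iteration 2:
  x_1 = (3 - (2)·1.000 - (-1)·1.333) / (7) = 0.333
  x_2 = (-2 - (4)·0.143 - (1)·1.333) / (8) = -0.488
  x_3 = (-3 - (3)·0.143 - (-1)·1.000) / (6) = -0.405
Iteration 3:
  x_1 = (3 - (2)·-0.488 - (-1)·-0.405) / (7) = 0.510
  x_2 = (-2 - (4)·0.333 - (1)·-0.405) / (8) = -0.366
  x_3 = (-3 - (3)·0.333 - (-1)·-0.488) / (6) = -0.748
Residual b − A·x = (-0.586, -0.364, -0.408); ∞-norm = 0.586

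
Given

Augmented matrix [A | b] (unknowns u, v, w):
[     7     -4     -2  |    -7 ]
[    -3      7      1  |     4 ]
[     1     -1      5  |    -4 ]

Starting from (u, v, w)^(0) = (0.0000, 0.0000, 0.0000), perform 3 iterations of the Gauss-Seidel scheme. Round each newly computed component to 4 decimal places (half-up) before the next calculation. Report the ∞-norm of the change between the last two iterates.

0.0339

Iteration 1:
  u = (-7 - (-4)·0.0000 - (-2)·0.0000) / (7) = -1.0000
  v = (4 - (-3)·-1.0000 - (1)·0.0000) / (7) = 0.1429
  w = (-4 - (1)·-1.0000 - (-1)·0.1429) / (5) = -0.5714
Iteration 2:
  u = (-7 - (-4)·0.1429 - (-2)·-0.5714) / (7) = -1.0816
  v = (4 - (-3)·-1.0816 - (1)·-0.5714) / (7) = 0.1895
  w = (-4 - (1)·-1.0816 - (-1)·0.1895) / (5) = -0.5458
Iteration 3:
  u = (-7 - (-4)·0.1895 - (-2)·-0.5458) / (7) = -1.0477
  v = (4 - (-3)·-1.0477 - (1)·-0.5458) / (7) = 0.2004
  w = (-4 - (1)·-1.0477 - (-1)·0.2004) / (5) = -0.5504
Change: (0.0339, 0.0109, -0.0046) → max |·| = 0.0339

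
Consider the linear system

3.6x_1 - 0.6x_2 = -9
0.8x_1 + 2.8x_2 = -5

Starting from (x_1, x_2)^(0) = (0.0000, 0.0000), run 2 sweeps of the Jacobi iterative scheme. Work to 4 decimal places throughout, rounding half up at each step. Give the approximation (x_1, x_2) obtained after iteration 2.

(-2.7976, -1.0714)

Iteration 1:
  x_1 = (-9 - (-0.6)·0.0000) / (3.6) = -2.5000
  x_2 = (-5 - (0.8)·0.0000) / (2.8) = -1.7857
Iteration 2:
  x_1 = (-9 - (-0.6)·-1.7857) / (3.6) = -2.7976
  x_2 = (-5 - (0.8)·-2.5000) / (2.8) = -1.0714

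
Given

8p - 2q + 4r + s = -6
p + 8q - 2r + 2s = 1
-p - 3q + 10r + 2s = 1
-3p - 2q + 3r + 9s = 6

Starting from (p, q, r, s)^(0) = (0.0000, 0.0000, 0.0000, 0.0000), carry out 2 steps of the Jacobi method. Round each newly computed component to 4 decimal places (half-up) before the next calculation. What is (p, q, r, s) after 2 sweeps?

Iteration 1:
  p = (-6 - (-2)·0.0000 - (4)·0.0000 - (1)·0.0000) / (8) = -0.7500
  q = (1 - (1)·0.0000 - (-2)·0.0000 - (2)·0.0000) / (8) = 0.1250
  r = (1 - (-1)·0.0000 - (-3)·0.0000 - (2)·0.0000) / (10) = 0.1000
  s = (6 - (-3)·0.0000 - (-2)·0.0000 - (3)·0.0000) / (9) = 0.6667
Iteration 2:
  p = (-6 - (-2)·0.1250 - (4)·0.1000 - (1)·0.6667) / (8) = -0.8521
  q = (1 - (1)·-0.7500 - (-2)·0.1000 - (2)·0.6667) / (8) = 0.0771
  r = (1 - (-1)·-0.7500 - (-3)·0.1250 - (2)·0.6667) / (10) = -0.0708
  s = (6 - (-3)·-0.7500 - (-2)·0.1250 - (3)·0.1000) / (9) = 0.4111

(-0.8521, 0.0771, -0.0708, 0.4111)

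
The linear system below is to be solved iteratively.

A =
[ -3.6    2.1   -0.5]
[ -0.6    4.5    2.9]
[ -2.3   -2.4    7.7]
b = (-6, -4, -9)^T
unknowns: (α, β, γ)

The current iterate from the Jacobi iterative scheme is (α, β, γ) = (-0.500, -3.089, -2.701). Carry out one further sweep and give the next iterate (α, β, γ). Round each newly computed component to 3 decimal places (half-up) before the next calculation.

(0.240, 0.785, -2.281)

One sweep:
  α = (-6 - (2.1)·-3.089 - (-0.5)·-2.701) / (-3.6) = 0.240
  β = (-4 - (-0.6)·-0.500 - (2.9)·-2.701) / (4.5) = 0.785
  γ = (-9 - (-2.3)·-0.500 - (-2.4)·-3.089) / (7.7) = -2.281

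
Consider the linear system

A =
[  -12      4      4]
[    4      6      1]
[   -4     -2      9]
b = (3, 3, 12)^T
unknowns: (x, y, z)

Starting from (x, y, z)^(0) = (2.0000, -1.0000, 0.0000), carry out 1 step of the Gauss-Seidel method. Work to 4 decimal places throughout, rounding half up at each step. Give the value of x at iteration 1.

-0.5833

Iteration 1:
  x = (3 - (4)·-1.0000 - (4)·0.0000) / (-12) = -0.5833
  y = (3 - (4)·-0.5833 - (1)·0.0000) / (6) = 0.8889
  z = (12 - (-4)·-0.5833 - (-2)·0.8889) / (9) = 1.2716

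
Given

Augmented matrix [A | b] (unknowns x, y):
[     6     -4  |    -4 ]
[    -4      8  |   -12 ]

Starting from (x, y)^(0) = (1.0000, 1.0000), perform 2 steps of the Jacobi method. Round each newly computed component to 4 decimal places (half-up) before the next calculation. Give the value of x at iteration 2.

-1.3333

Iteration 1:
  x = (-4 - (-4)·1.0000) / (6) = 0.0000
  y = (-12 - (-4)·1.0000) / (8) = -1.0000
Iteration 2:
  x = (-4 - (-4)·-1.0000) / (6) = -1.3333
  y = (-12 - (-4)·0.0000) / (8) = -1.5000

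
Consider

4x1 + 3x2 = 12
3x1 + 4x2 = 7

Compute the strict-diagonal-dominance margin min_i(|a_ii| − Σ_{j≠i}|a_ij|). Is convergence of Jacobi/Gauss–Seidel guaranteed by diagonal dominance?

1

row 1: |4| − (3) = 1
row 2: |4| − (3) = 1
minimum over rows = 1 → strictly diagonally dominant (convergence guaranteed)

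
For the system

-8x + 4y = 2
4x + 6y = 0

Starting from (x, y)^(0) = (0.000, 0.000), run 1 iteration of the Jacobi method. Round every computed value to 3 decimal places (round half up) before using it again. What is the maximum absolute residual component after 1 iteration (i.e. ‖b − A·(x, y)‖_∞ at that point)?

Iteration 1:
  x = (2 - (4)·0.000) / (-8) = -0.250
  y = (0 - (4)·0.000) / (6) = 0.000
Residual b − A·x = (0.000, 1.000); ∞-norm = 1.000

1.000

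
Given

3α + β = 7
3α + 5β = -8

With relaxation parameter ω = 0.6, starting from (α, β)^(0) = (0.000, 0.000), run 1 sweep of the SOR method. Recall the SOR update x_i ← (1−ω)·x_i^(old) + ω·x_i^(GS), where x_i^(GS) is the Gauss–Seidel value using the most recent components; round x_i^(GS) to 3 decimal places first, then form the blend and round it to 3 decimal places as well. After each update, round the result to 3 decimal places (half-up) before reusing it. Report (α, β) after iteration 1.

(1.400, -1.464)

Iteration 1:
  α: GS value = (7 - (1)·0.000) / (3) = 2.333;  α ← (1−ω)·0.000 + ω·2.333 = 1.400
  β: GS value = (-8 - (3)·1.400) / (5) = -2.440;  β ← (1−ω)·0.000 + ω·-2.440 = -1.464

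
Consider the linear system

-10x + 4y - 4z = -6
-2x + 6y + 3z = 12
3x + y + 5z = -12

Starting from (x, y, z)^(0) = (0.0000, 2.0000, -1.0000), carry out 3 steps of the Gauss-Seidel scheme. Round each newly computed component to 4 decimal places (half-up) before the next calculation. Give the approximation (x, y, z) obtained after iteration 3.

Iteration 1:
  x = (-6 - (4)·2.0000 - (-4)·-1.0000) / (-10) = 1.8000
  y = (12 - (-2)·1.8000 - (3)·-1.0000) / (6) = 3.1000
  z = (-12 - (3)·1.8000 - (1)·3.1000) / (5) = -4.1000
Iteration 2:
  x = (-6 - (4)·3.1000 - (-4)·-4.1000) / (-10) = 3.4800
  y = (12 - (-2)·3.4800 - (3)·-4.1000) / (6) = 5.2100
  z = (-12 - (3)·3.4800 - (1)·5.2100) / (5) = -5.5300
Iteration 3:
  x = (-6 - (4)·5.2100 - (-4)·-5.5300) / (-10) = 4.8960
  y = (12 - (-2)·4.8960 - (3)·-5.5300) / (6) = 6.3970
  z = (-12 - (3)·4.8960 - (1)·6.3970) / (5) = -6.6170

(4.8960, 6.3970, -6.6170)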